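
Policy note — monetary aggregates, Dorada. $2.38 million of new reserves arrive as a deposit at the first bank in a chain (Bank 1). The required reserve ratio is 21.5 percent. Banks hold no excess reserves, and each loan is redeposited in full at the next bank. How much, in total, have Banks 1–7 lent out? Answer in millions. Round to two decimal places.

$7.09 million

Bank i lends (1 − rr)^i of the original deposit: Bank 1 lends 2.38·0.7850 = 1.8683, Bank 2 lends 2.38·0.7850² ≈ 1.4666, and so on.
Summing a geometric series: total = 2.38·[0.7850·(1 − 0.7850^7) / (1 − 0.7850)] ≈ 7.0935 million.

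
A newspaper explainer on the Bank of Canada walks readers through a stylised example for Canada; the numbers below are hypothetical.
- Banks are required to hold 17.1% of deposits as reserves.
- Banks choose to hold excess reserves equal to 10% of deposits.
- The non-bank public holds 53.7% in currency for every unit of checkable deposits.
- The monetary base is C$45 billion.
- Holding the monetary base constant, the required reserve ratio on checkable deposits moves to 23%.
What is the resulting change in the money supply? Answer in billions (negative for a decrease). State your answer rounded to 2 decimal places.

Initially m₁ = (1 + 0.537) / (0.171 + 0.1 + 0.537) ≈ 1.90223, so M₁ = 1.90223 × 45 ≈ 85.6004 billion.
After the change m₂ = (1 + 0.537) / (0.23 + 0.1 + 0.537) ≈ 1.77278, so M₂ = 1.77278 × 45 = 79.7751 billion.
ΔM = M₂ − M₁ = 79.7751 − 85.6004 = -5.8253 billion.

-5.83 billion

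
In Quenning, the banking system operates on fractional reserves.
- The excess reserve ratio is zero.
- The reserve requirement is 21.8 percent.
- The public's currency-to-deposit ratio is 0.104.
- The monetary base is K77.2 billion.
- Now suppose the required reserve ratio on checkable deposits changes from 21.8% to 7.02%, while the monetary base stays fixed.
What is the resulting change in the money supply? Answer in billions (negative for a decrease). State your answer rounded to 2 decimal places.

K224.57 billion

Initially m₁ = (1 + 0.104) / (0.218 + 0.104) ≈ 3.42857, so M₁ = 3.42857 × 77.2 ≈ 264.6856 billion.
After the change m₂ = (1 + 0.104) / (0.0702 + 0.104) ≈ 6.33754, so M₂ = 6.33754 × 77.2 ≈ 489.2581 billion.
ΔM = M₂ − M₁ = 489.2581 − 264.6856 = 224.5725 billion.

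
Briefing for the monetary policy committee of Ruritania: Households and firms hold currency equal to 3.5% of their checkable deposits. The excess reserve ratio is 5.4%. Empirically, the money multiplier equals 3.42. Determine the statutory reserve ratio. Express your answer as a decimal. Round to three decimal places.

0.214

Using m = 3.42. Since m = (1 + c)/(c + rr + e), the denominator satisfies c + rr + e = (1 + c)/m = (1 + 0.035) / 3.42 ≈ 0.302632.
With c = 0.035 and e = 0.054, the statutory reserve ratio is 0.302632 − 0.035 − 0.054 = 0.213632.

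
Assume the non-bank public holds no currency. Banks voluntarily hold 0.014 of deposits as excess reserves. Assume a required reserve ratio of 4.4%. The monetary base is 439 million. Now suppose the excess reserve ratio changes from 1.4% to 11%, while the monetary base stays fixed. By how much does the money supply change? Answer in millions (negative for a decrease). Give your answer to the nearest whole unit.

-4718 million

Initially m₁ = 1 / (0.044 + 0.014) ≈ 17.2414, so M₁ = 17.2414 × 439 = 7568.9746 million.
After the change m₂ = 1 / (0.044 + 0.11) ≈ 6.4935, so M₂ = 6.4935 × 439 = 2850.6465 million.
ΔM = M₂ − M₁ = 2850.6465 − 7568.9746 = -4718.3281 million.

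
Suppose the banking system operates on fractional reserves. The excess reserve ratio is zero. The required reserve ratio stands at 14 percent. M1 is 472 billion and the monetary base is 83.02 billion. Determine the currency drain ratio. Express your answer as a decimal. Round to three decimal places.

0.044

Using m = M/MB = 472/83.02 ≈ 5.685377. From m = (1 + c)/(c + rr + e), rearranging gives 1 + c = m·(c + rr + e), so c·(1 − m) = m·(rr + e) − 1.
Hence c = [m·(rr + e) − 1]/(1 − m) = [5.685377 × (0.14 + 0) − 1] / (1 − 5.685377) ≈ 0.043550.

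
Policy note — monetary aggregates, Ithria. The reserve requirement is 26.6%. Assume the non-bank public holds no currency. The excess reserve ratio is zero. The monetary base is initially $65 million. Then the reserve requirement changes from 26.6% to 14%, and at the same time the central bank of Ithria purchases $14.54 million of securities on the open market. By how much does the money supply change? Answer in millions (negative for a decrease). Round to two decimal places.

Before: m₁ = 1 / (0.266) ≈ 3.75940, MB₁ = 65, so M₁ = 3.75940 × 65 = 244.361 million.
After: m₂ = 1 / (0.14) ≈ 7.14286, MB₂ = 65 + 14.54 = 79.54, so M₂ = 7.14286 × 79.54 ≈ 568.1431 million.
ΔM = M₂ − M₁ = 568.1431 − 244.361 = 323.7821 million.

$323.78 million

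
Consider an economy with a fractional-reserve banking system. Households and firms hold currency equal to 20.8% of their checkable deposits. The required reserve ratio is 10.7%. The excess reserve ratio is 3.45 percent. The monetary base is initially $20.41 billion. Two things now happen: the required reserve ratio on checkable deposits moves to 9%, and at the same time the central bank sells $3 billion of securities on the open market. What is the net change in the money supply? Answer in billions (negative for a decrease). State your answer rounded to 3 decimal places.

Before: m₁ = (1 + 0.208) / (0.107 + 0.0345 + 0.208) ≈ 3.456366, MB₁ = 20.41, so M₁ = 3.456366 × 20.41 ≈ 70.5444 billion.
After: m₂ = (1 + 0.208) / (0.09 + 0.0345 + 0.208) ≈ 3.633083, MB₂ = 20.41 − 3 = 17.41, so M₂ = 3.633083 × 17.41 ≈ 63.252 billion.
ΔM = M₂ − M₁ = 63.252 − 70.5444 = -7.2924 billion.

-7.292 billion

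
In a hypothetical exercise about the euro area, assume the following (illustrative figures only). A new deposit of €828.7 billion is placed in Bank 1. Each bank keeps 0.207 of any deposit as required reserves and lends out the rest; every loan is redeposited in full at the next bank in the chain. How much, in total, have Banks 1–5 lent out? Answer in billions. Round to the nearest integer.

Bank i lends (1 − rr)^i of the original deposit: Bank 1 lends 828.7·0.7930 = 657.1591, Bank 2 lends 828.7·0.7930² ≈ 521.1272, and so on.
Summing a geometric series: total = 828.7·[0.7930·(1 − 0.7930^5) / (1 − 0.7930)] ≈ 2179.1247 billion.

€2179 billion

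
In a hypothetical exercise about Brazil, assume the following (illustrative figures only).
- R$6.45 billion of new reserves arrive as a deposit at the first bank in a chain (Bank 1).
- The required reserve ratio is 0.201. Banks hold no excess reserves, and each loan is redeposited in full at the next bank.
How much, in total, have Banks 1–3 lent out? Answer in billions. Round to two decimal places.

R$12.56 billion

Bank i lends (1 − rr)^i of the original deposit: Bank 1 lends 6.45·0.7990 ≈ 5.1536, Bank 2 lends 6.45·0.7990² ≈ 4.1177, and so on.
Summing a geometric series: total = 6.45·[0.7990·(1 − 0.7990^3) / (1 − 0.7990)] ≈ 12.5613 billion.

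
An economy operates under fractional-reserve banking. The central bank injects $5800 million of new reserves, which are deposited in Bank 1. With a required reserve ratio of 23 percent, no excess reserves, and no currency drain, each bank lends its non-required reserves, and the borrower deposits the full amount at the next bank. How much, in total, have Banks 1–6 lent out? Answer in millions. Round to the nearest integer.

Bank i lends (1 − rr)^i of the original deposit: Bank 1 lends 5800·0.7700 = 4466.0000, Bank 2 lends 5800·0.7700² = 3438.8200, and so on.
Summing a geometric series: total = 5800·[0.7700·(1 − 0.7700^6) / (1 − 0.7700)] ≈ 15370.3724 million.

$15370 million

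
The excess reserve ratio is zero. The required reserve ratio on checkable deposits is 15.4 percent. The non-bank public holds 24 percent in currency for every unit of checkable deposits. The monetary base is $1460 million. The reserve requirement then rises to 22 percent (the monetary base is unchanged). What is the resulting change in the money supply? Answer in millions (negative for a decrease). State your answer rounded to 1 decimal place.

-659.3 million

Initially m₁ = (1 + 0.24) / (0.154 + 0.24) ≈ 3.147208, so M₁ = 3.147208 × 1460 ≈ 4594.9237 million.
After the change m₂ = (1 + 0.24) / (0.22 + 0.24) ≈ 2.695652, so M₂ = 2.695652 × 1460 ≈ 3935.6519 million.
ΔM = M₂ − M₁ = 3935.6519 − 4594.9237 = -659.2718 million.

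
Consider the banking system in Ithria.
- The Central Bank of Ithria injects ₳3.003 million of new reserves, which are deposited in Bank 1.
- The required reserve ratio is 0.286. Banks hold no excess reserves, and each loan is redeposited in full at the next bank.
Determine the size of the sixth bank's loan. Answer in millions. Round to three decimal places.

₳0.398 million

Each bank lends a fraction (1 − rr) = 0.7140 of the deposit it receives, so Bank 6 receives 3.003·0.7140^5 and lends 3.003·0.7140^6 ≈ 0.3979 million.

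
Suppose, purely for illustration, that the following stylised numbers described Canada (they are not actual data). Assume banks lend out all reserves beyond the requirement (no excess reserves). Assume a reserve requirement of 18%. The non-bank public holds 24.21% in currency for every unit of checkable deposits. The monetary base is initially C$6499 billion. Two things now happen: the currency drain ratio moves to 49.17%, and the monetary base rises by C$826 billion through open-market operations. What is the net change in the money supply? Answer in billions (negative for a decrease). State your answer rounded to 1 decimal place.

-2857.2 billion

Before: m₁ = (1 + 0.2421) / (0.18 + 0.2421) ≈ 2.942668, MB₁ = 6499, so M₁ = 2.942668 × 6499 ≈ 19124.3993 billion.
After: m₂ = (1 + 0.4917) / (0.18 + 0.4917) ≈ 2.220783, MB₂ = 6499 + 826 = 7325, so M₂ = 2.220783 × 7325 ≈ 16267.2355 billion.
ΔM = M₂ − M₁ = 16267.2355 − 19124.3993 = -2857.1638 billion.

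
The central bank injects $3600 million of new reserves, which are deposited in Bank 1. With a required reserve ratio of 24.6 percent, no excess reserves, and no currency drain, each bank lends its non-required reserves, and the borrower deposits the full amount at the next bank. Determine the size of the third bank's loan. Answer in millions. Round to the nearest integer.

$1543 million

Each bank lends a fraction (1 − rr) = 0.7540 of the deposit it receives, so Bank 3 receives 3600·0.7540^2 and lends 3600·0.7540^3 ≈ 1543.1798 million.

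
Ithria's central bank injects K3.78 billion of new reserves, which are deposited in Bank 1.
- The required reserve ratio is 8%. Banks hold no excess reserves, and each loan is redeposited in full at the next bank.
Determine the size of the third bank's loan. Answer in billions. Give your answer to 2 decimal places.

Each bank lends a fraction (1 − rr) = 0.9200 of the deposit it receives, so Bank 3 receives 3.78·0.9200^2 and lends 3.78·0.9200^3 ≈ 2.9434 billion.

K2.94 billion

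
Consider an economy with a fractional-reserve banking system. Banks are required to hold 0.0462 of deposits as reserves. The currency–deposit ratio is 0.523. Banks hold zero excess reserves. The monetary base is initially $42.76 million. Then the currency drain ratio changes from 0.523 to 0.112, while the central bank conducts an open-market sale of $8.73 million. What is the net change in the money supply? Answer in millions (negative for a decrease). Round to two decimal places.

Before: m₁ = (1 + 0.523) / (0.0462 + 0.523) ≈ 2.67569, MB₁ = 42.76, so M₁ = 2.67569 × 42.76 ≈ 114.4125 million.
After: m₂ = (1 + 0.112) / (0.0462 + 0.112) ≈ 7.02908, MB₂ = 42.76 − 8.73 = 34.03, so M₂ = 7.02908 × 34.03 ≈ 239.1996 million.
ΔM = M₂ − M₁ = 239.1996 − 114.4125 = 124.7871 million.

$124.79 million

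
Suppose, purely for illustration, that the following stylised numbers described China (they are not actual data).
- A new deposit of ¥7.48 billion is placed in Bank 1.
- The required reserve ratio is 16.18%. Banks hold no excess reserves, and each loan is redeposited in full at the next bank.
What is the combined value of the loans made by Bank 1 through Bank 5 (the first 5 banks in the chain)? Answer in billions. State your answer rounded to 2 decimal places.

¥22.72 billion

Bank i lends (1 − rr)^i of the original deposit: Bank 1 lends 7.48·0.8382 ≈ 6.2697, Bank 2 lends 7.48·0.8382² ≈ 5.2553, and so on.
Summing a geometric series: total = 7.48·[0.8382·(1 − 0.8382^5) / (1 − 0.8382)] ≈ 22.7171 billion.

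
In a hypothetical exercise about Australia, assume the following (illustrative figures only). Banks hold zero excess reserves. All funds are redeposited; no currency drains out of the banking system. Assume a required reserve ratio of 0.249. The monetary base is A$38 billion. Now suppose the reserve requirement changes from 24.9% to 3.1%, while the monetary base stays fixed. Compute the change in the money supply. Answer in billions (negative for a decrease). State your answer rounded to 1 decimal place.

Initially m₁ = 1 / (0.249) ≈ 4.0161, so M₁ = 4.0161 × 38 = 152.6118 billion.
After the change m₂ = 1 / (0.031) ≈ 32.2581, so M₂ = 32.2581 × 38 = 1225.8078 billion.
ΔM = M₂ − M₁ = 1225.8078 − 152.6118 = 1073.196 billion.

A$1073.2 billion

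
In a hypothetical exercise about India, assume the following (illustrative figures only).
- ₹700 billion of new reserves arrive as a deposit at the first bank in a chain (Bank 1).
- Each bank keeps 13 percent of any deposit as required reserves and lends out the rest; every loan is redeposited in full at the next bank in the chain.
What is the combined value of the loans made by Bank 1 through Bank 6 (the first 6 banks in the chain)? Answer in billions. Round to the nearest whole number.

₹2653 billion

Bank i lends (1 − rr)^i of the original deposit: Bank 1 lends 700·0.8700 = 609.0000, Bank 2 lends 700·0.8700² = 529.8300, and so on.
Summing a geometric series: total = 700·[0.8700·(1 − 0.8700^6) / (1 − 0.8700)] ≈ 2653.2434 billion.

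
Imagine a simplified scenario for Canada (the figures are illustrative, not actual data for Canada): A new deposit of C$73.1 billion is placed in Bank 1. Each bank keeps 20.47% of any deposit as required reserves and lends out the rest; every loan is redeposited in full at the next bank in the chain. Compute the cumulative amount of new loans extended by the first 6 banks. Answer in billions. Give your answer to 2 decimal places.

Bank i lends (1 − rr)^i of the original deposit: Bank 1 lends 73.1·0.7953 ≈ 58.1364, Bank 2 lends 73.1·0.7953² ≈ 46.2359, and so on.
Summing a geometric series: total = 73.1·[0.7953·(1 − 0.7953^6) / (1 − 0.7953)] ≈ 212.1431 billion.

C$212.14 billion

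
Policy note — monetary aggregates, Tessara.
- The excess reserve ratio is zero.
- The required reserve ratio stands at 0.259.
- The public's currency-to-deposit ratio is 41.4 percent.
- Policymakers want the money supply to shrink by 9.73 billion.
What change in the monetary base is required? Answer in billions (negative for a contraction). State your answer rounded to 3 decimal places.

-4.631 billion

The money multiplier is m = (1 + c) / (rr + c) = (1 + 0.414) / (0.259 + 0.414) ≈ 2.10104.
ΔMB = ΔM / m = (−9.73) / 2.10104 ≈ -4.631 billion.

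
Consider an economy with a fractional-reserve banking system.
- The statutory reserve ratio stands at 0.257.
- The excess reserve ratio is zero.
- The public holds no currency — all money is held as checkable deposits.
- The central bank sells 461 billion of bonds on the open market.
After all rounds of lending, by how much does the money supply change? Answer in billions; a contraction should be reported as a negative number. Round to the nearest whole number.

The simple money multiplier is m = 1/rr = 1/0.257 ≈ 3.8911.
An open-market sale reduces the monetary base by 461 billion, so ΔM = m × ΔMB = 3.8911 × (−461) = -1793.7971 billion.

-1794 billion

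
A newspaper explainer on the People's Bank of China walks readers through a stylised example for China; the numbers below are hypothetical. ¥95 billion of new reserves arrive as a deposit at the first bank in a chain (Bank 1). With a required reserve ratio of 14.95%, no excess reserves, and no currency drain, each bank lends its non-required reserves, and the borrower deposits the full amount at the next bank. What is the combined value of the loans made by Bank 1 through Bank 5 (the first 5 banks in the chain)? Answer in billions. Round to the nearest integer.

Bank i lends (1 − rr)^i of the original deposit: Bank 1 lends 95·0.8505 = 80.7975, Bank 2 lends 95·0.8505² ≈ 68.7183, and so on.
Summing a geometric series: total = 95·[0.8505·(1 − 0.8505^5) / (1 − 0.8505)] ≈ 299.9442 billion.

¥300 billion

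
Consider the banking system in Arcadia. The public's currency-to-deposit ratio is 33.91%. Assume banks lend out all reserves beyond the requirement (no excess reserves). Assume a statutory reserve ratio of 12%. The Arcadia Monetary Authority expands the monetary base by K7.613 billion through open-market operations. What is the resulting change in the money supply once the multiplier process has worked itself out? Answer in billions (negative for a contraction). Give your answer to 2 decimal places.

K22.21 billion

The money multiplier is m = (1 + c) / (rr + c) = (1 + 0.3391) / (0.12 + 0.3391) ≈ 2.9168.
The purchase adds 7.613 billion of base, so ΔM = m × ΔMB = 2.9168 × (+7.613) ≈ 22.2056 billion.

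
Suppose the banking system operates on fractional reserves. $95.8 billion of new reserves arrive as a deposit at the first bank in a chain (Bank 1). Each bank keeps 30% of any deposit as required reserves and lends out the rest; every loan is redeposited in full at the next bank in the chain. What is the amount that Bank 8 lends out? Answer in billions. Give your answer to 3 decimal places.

Each bank lends a fraction (1 − rr) = 0.7000 of the deposit it receives, so Bank 8 receives 95.8·0.7000^7 and lends 95.8·0.7000^8 ≈ 5.5227 billion.

$5.523 billion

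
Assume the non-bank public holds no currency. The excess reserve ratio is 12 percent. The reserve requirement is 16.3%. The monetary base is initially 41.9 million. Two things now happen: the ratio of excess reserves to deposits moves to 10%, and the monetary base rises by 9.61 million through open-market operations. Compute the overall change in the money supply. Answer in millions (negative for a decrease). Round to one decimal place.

47.8 million

Before: m₁ = 1 / (0.163 + 0.12) ≈ 3.5336, MB₁ = 41.9, so M₁ = 3.5336 × 41.9 ≈ 148.0578 million.
After: m₂ = 1 / (0.163 + 0.1) ≈ 3.8023, MB₂ = 41.9 + 9.61 = 51.51, so M₂ = 3.8023 × 51.51 ≈ 195.8565 million.
ΔM = M₂ − M₁ = 195.8565 − 148.0578 = 47.7987 million.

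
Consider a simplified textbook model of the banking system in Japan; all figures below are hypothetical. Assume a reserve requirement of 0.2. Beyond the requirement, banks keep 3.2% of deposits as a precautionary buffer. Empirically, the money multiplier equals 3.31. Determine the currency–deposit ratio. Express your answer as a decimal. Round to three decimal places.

Using m = 3.31. From m = (1 + c)/(c + rr + e), rearranging gives 1 + c = m·(c + rr + e), so c·(1 − m) = m·(rr + e) − 1.
Hence c = [m·(rr + e) − 1]/(1 − m) = [3.31 × (0.2 + 0.032) − 1] / (1 − 3.31) ≈ 0.100468.

0.100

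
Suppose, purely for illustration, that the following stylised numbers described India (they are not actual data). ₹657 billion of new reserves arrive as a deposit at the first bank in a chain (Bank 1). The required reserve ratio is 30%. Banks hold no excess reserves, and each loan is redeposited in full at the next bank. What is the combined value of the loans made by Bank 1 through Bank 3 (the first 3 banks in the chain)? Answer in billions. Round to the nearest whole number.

₹1007 billion

Bank i lends (1 − rr)^i of the original deposit: Bank 1 lends 657·0.7000 = 459.9000, Bank 2 lends 657·0.7000² = 321.9300, and so on.
Summing a geometric series: total = 657·[0.7000·(1 − 0.7000^3) / (1 − 0.7000)] = 1007.1810 billion.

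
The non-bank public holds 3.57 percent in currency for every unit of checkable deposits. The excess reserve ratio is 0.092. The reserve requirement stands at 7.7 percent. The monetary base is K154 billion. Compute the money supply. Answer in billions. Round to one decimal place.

The money multiplier is m = (1 + c) / (rr + e + c) = (1 + 0.0357) / (0.077 + 0.092 + 0.0357) ≈ 5.05960.
So M = m × MB = 5.05960 × 154 = 779.1784 billion.

K779.2 billion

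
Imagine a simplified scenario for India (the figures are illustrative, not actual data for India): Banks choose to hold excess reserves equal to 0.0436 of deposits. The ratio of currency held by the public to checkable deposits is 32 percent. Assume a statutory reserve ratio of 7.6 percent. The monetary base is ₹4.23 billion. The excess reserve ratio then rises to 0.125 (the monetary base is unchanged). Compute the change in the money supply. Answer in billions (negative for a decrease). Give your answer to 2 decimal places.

-1.98 billion

Initially m₁ = (1 + 0.32) / (0.076 + 0.0436 + 0.32) ≈ 3.0027, so M₁ = 3.0027 × 4.23 ≈ 12.7014 billion.
After the change m₂ = (1 + 0.32) / (0.076 + 0.125 + 0.32) ≈ 2.5336, so M₂ = 2.5336 × 4.23 ≈ 10.7171 billion.
ΔM = M₂ − M₁ = 10.7171 − 12.7014 = -1.9843 billion.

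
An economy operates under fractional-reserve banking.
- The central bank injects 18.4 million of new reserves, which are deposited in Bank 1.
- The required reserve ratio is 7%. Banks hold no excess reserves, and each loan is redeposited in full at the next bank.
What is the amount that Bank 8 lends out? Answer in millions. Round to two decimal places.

Each bank lends a fraction (1 − rr) = 0.9300 of the deposit it receives, so Bank 8 receives 18.4·0.9300^7 and lends 18.4·0.9300^8 ≈ 10.2963 million.

10.30 million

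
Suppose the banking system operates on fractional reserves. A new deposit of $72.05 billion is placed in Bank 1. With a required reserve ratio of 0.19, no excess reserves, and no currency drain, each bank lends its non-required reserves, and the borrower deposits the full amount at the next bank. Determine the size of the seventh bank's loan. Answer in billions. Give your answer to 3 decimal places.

$16.483 billion

Each bank lends a fraction (1 − rr) = 0.8100 of the deposit it receives, so Bank 7 receives 72.05·0.8100^6 and lends 72.05·0.8100^7 ≈ 16.4827 billion.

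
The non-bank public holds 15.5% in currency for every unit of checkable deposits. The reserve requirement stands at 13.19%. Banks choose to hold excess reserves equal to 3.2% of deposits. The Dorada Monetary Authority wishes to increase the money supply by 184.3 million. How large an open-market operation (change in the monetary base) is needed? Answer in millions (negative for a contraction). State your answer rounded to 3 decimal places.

The money multiplier is m = (1 + c) / (rr + e + c) = (1 + 0.155) / (0.1319 + 0.032 + 0.155) ≈ 3.6218250.
ΔMB = ΔM / m = (+184.3) / 3.6218250 ≈ 50.8859 million.

50.886 million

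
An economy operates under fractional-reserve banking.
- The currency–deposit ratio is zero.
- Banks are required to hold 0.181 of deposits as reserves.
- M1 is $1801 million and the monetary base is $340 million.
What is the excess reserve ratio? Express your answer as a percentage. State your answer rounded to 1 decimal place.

Using m = M/MB = 1801/340 ≈ 5.297059. Since m = (1 + c)/(c + rr + e), the denominator satisfies c + rr + e = (1 + c)/m = (1 + 0) / 5.297059 ≈ 0.188784.
With c = 0 and rr = 0.181, the excess reserve ratio is 0.188784 − 0 − 0.181 = 0.007784.

0.8%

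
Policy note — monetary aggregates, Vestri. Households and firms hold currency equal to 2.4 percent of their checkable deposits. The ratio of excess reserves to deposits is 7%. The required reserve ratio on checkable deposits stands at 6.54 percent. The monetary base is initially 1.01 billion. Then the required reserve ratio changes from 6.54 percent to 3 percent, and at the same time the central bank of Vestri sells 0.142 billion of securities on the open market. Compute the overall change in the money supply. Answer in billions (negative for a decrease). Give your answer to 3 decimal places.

0.680 billion

Before: m₁ = (1 + 0.024) / (0.0654 + 0.07 + 0.024) ≈ 6.42409, MB₁ = 1.01, so M₁ = 6.42409 × 1.01 ≈ 6.4883 billion.
After: m₂ = (1 + 0.024) / (0.03 + 0.07 + 0.024) ≈ 8.25806, MB₂ = 1.01 − 0.142 = 0.868, so M₂ = 8.25806 × 0.868 ≈ 7.168 billion.
ΔM = M₂ − M₁ = 7.168 − 6.4883 = 0.6797 billion.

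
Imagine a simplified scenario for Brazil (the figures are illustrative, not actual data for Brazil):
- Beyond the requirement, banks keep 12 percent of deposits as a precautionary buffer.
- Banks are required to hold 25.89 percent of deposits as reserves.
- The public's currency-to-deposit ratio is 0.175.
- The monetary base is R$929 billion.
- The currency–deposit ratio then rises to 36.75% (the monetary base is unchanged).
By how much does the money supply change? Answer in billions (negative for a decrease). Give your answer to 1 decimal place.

Initially m₁ = (1 + 0.175) / (0.2589 + 0.12 + 0.175) ≈ 2.12132, so M₁ = 2.12132 × 929 ≈ 1970.7063 billion.
After the change m₂ = (1 + 0.3675) / (0.2589 + 0.12 + 0.3675) ≈ 1.83213, so M₂ = 1.83213 × 929 ≈ 1702.0488 billion.
ΔM = M₂ − M₁ = 1702.0488 − 1970.7063 = -268.6575 billion.

-268.7 billion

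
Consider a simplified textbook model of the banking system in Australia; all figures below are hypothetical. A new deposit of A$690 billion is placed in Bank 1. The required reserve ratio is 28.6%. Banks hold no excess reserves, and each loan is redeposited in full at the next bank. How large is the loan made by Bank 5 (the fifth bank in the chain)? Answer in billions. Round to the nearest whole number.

Each bank lends a fraction (1 − rr) = 0.7140 of the deposit it receives, so Bank 5 receives 690·0.7140^4 and lends 690·0.7140^5 ≈ 128.0384 billion.

A$128 billion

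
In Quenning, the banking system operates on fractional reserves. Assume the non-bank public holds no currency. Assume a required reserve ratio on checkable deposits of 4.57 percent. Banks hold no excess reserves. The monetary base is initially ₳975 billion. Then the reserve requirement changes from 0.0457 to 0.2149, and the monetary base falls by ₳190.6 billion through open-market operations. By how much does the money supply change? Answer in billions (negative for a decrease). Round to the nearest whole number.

Before: m₁ = 1 / (0.0457) ≈ 21.8818, MB₁ = 975, so M₁ = 21.8818 × 975 = 21334.755 billion.
After: m₂ = 1 / (0.2149) ≈ 4.6533, MB₂ = 975 − 190.6 = 784.4, so M₂ = 4.6533 × 784.4 ≈ 3650.0485 billion.
ΔM = M₂ − M₁ = 3650.0485 − 21334.755 = -17684.7065 billion.

-17685 billion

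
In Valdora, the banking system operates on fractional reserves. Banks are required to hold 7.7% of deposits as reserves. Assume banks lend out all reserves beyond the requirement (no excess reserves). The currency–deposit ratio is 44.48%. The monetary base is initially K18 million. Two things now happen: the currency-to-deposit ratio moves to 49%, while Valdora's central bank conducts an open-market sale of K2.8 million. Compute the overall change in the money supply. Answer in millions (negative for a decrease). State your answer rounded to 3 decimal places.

Before: m₁ = (1 + 0.4448) / (0.077 + 0.4448) ≈ 2.768877, MB₁ = 18, so M₁ = 2.768877 × 18 ≈ 49.8398 million.
After: m₂ = (1 + 0.49) / (0.077 + 0.49) ≈ 2.627866, MB₂ = 18 − 2.8 = 15.2, so M₂ = 2.627866 × 15.2 ≈ 39.9436 million.
ΔM = M₂ − M₁ = 39.9436 − 49.8398 = -9.8962 million.

-9.896 million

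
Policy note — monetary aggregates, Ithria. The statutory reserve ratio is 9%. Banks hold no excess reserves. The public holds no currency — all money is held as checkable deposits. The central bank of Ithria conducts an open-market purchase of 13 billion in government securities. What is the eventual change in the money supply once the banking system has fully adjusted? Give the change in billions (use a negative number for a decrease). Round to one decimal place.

144.4 billion

The simple money multiplier is m = 1/rr = 1/0.09 ≈ 11.1111.
An open-market purchase increases the monetary base by 13 billion, so ΔM = m × ΔMB = 11.1111 × 13 = 144.4443 billion.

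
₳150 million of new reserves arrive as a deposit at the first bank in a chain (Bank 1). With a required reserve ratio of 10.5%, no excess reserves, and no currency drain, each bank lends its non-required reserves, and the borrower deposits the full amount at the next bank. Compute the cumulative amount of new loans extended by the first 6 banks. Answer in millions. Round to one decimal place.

Bank i lends (1 − rr)^i of the original deposit: Bank 1 lends 150·0.8950 = 134.2500, Bank 2 lends 150·0.8950² ≈ 120.1538, and so on.
Summing a geometric series: total = 150·[0.8950·(1 − 0.8950^6) / (1 − 0.8950)] ≈ 621.4234 million.

₳621.4 million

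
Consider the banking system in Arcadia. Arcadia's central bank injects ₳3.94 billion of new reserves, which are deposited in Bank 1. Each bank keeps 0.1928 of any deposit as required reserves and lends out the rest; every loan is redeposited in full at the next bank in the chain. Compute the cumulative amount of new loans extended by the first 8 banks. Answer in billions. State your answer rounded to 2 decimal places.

₳13.52 billion

Bank i lends (1 − rr)^i of the original deposit: Bank 1 lends 3.94·0.8072 ≈ 3.1804, Bank 2 lends 3.94·0.8072² ≈ 2.5672, and so on.
Summing a geometric series: total = 3.94·[0.8072·(1 − 0.8072^8) / (1 − 0.8072)] ≈ 13.5225 billion.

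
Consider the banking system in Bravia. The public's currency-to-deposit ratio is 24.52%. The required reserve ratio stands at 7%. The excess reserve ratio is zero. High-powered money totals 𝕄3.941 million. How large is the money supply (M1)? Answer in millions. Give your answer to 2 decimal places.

The money multiplier is m = (1 + c) / (rr + c) = (1 + 0.2452) / (0.07 + 0.2452) ≈ 3.9505.
So M = m × MB = 3.9505 × 3.941 ≈ 15.5689 million.

𝕄15.57 million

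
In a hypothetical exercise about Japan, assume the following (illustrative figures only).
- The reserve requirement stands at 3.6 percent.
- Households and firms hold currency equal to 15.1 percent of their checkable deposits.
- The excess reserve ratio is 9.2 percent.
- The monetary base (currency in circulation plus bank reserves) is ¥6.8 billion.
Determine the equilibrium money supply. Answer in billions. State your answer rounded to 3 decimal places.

¥28.053 billion

The money multiplier is m = (1 + c) / (rr + e + c) = (1 + 0.151) / (0.036 + 0.092 + 0.151) ≈ 4.12545.
So M = m × MB = 4.12545 × 6.8 ≈ 28.0531 billion.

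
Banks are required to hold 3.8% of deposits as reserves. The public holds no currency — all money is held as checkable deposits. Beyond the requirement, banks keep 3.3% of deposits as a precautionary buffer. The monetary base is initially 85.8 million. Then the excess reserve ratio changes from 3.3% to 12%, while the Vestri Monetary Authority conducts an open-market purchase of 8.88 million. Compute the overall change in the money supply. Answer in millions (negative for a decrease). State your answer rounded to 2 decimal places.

Before: m₁ = 1 / (0.038 + 0.033) ≈ 14.08451, MB₁ = 85.8, so M₁ = 14.08451 × 85.8 ≈ 1208.451 million.
After: m₂ = 1 / (0.038 + 0.12) ≈ 6.32911, MB₂ = 85.8 + 8.88 = 94.68, so M₂ = 6.32911 × 94.68 ≈ 599.2401 million.
ΔM = M₂ − M₁ = 599.2401 − 1208.451 = -609.2109 million.

-609.21 million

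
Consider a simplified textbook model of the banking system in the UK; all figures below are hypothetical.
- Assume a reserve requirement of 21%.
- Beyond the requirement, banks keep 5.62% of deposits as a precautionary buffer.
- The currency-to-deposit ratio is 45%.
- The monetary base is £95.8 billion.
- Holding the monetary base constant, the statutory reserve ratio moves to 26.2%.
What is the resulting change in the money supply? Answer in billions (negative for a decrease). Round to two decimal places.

Initially m₁ = (1 + 0.45) / (0.21 + 0.0562 + 0.45) ≈ 2.02457, so M₁ = 2.02457 × 95.8 ≈ 193.9538 billion.
After the change m₂ = (1 + 0.45) / (0.262 + 0.0562 + 0.45) ≈ 1.88753, so M₂ = 1.88753 × 95.8 ≈ 180.8254 billion.
ΔM = M₂ − M₁ = 180.8254 − 193.9538 = -13.1284 billion.

-13.13 billion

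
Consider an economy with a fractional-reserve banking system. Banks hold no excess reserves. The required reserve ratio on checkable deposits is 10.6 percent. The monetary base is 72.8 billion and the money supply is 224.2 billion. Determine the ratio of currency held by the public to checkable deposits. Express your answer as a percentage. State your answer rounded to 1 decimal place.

Using m = M/MB = 224.2/72.8 ≈ 3.079670. From m = (1 + c)/(c + rr + e), rearranging gives 1 + c = m·(c + rr + e), so c·(1 − m) = m·(rr + e) − 1.
Hence c = [m·(rr + e) − 1]/(1 − m) = [3.079670 × (0.106 + 0) − 1] / (1 − 3.079670) ≈ 0.323876.

32.4%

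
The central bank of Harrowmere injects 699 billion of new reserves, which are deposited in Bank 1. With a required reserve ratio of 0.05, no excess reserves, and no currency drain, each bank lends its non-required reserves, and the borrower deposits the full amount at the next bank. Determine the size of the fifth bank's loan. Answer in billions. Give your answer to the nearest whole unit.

Each bank lends a fraction (1 − rr) = 0.9500 of the deposit it receives, so Bank 5 receives 699·0.9500^4 and lends 699·0.9500^5 ≈ 540.8729 billion.

541 billion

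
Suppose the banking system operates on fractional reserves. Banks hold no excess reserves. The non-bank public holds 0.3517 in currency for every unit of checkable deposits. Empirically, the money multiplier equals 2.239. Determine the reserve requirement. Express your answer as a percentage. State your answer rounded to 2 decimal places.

Using m = 2.239. Since m = (1 + c)/(c + rr + e), the denominator satisfies c + rr + e = (1 + c)/m = (1 + 0.3517) / 2.239 ≈ 0.603707.
With c = 0.3517 and e = 0, the reserve requirement is 0.603707 − 0.3517 − 0 = 0.252007.

25.20%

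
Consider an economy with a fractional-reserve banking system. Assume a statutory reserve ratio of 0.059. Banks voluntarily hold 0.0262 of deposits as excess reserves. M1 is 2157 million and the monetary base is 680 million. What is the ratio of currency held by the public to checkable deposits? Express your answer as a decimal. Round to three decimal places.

Using m = M/MB = 2157/680 ≈ 3.172059. From m = (1 + c)/(c + rr + e), rearranging gives 1 + c = m·(c + rr + e), so c·(1 − m) = m·(rr + e) − 1.
Hence c = [m·(rr + e) − 1]/(1 − m) = [3.172059 × (0.059 + 0.0262) − 1] / (1 − 3.172059) ≈ 0.335967.

0.336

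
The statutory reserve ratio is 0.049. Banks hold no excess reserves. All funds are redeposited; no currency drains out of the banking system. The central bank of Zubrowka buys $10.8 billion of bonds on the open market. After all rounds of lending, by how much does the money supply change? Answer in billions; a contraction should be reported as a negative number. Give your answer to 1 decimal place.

The simple money multiplier is m = 1/rr = 1/0.049 ≈ 20.4082.
An open-market purchase increases the monetary base by 10.8 billion, so ΔM = m × ΔMB = 20.4082 × 10.8 ≈ 220.4086 billion.

$220.4 billion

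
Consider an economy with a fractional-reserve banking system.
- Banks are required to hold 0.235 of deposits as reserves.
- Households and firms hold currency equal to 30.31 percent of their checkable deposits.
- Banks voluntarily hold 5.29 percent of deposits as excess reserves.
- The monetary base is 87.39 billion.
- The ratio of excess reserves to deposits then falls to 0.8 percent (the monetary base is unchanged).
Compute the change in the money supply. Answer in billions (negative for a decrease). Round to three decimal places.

15.843 billion

Initially m₁ = (1 + 0.3031) / (0.235 + 0.0529 + 0.3031) ≈ 2.204907, so M₁ = 2.204907 × 87.39 ≈ 192.6868 billion.
After the change m₂ = (1 + 0.3031) / (0.235 + 0.008 + 0.3031) ≈ 2.386193, so M₂ = 2.386193 × 87.39 ≈ 208.5294 billion.
ΔM = M₂ − M₁ = 208.5294 − 192.6868 = 15.8426 billion.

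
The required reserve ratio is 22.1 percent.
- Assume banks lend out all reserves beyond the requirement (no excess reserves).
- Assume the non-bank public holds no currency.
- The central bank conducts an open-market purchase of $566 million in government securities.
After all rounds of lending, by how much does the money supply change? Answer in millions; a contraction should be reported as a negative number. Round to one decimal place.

$2561.1 million

The simple money multiplier is m = 1/rr = 1/0.221 ≈ 4.52489.
An open-market purchase increases the monetary base by 566 million, so ΔM = m × ΔMB = 4.52489 × 566 ≈ 2561.0877 million.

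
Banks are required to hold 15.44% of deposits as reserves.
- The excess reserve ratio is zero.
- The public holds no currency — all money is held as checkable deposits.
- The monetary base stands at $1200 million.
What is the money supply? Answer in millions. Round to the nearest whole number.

With no currency drain or excess reserves, the money multiplier is m = 1/rr = 1/0.1544 ≈ 6.47668.
Money supply M = m × MB = 6.47668 × 1200 = 7772.016 million.

$7772 million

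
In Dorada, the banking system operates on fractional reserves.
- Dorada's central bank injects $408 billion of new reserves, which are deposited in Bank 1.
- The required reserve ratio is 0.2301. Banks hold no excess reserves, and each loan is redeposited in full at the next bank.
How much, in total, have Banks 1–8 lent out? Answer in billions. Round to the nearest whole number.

$1197 billion

Bank i lends (1 − rr)^i of the original deposit: Bank 1 lends 408·0.7699 = 314.1192, Bank 2 lends 408·0.7699² ≈ 241.8404, and so on.
Summing a geometric series: total = 408·[0.7699·(1 − 0.7699^8) / (1 − 0.7699)] ≈ 1196.6217 billion.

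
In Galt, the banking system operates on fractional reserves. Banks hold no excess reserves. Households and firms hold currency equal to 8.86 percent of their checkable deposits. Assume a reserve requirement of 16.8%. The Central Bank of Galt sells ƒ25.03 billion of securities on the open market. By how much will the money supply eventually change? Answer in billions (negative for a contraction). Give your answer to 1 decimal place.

The money multiplier is m = (1 + c) / (rr + c) = (1 + 0.0886) / (0.168 + 0.0886) ≈ 4.2424.
The sale removes 25.03 billion of base, so ΔM = m × ΔMB = 4.2424 × (−25.03) ≈ -106.1873 billion.

-106.2 billion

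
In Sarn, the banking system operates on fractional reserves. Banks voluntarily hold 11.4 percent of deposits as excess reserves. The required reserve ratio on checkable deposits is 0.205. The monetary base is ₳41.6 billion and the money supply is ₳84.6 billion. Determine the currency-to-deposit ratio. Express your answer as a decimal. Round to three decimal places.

0.340

Using m = M/MB = 84.6/41.6 ≈ 2.033654. From m = (1 + c)/(c + rr + e), rearranging gives 1 + c = m·(c + rr + e), so c·(1 − m) = m·(rr + e) − 1.
Hence c = [m·(rr + e) − 1]/(1 − m) = [2.033654 × (0.205 + 0.114) − 1] / (1 − 2.033654) ≈ 0.339828.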